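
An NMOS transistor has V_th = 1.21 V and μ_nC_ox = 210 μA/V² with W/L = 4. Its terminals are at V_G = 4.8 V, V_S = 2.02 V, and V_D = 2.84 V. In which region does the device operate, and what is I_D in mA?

Triode; I_D = 0.799 mA

V_GS = V_G − V_S = 4.8 − 2.02 = 2.78 V; V_DS = V_D − V_S = 2.84 − 2.02 = 0.82 V.
k_n = μ_nC_ox · (W/L) = 0.84 mA/V².
V_ov = V_GS − V_th = 2.78 − 1.21 = 1.57 V.
Since V_DS = 0.82 V < V_ov = 1.57 V, the device is in the triode region.
I_D = k_n [V_ov · V_DS − ½ V_DS²] = 0.84 × [1.57 × 0.82 − 0.5 × 0.82²] = 0.799 mA.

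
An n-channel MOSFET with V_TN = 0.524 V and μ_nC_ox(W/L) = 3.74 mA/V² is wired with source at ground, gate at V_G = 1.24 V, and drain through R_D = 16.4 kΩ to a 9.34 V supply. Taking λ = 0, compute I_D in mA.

V_GS = V_G = 1.24 V, so V_ov = 1.24 − 0.524 = 0.716 V.
Assume saturation: I_D = ½ k_n V_ov² = 0.5 × 3.74 × 0.716² = 0.959 mA, giving V_DS = V_DD − I_D R_D = 9.34 − 0.959 × 16.4 = -6.38 V.
But -6.38 V < V_ov = 0.716 V, so the device is actually in triode.
In triode I_D = k_n[V_ov V_DS − ½ V_DS²] and I_D = (V_DD − V_DS)/R_D. Equating: 30.7 V_DS² − 44.92 V_DS + 9.34 = 0, giving V_DS = 0.251 V (the root below V_ov).
I_D = (9.34 − 0.251) / 16.4 = 0.554 mA.

I_D = 0.554 mA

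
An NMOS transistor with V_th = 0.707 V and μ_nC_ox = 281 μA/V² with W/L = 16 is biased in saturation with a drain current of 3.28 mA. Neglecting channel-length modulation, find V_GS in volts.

V_GS = 1.91 V

k_n = μ_nC_ox · (W/L) = 4.496 mA/V².
In saturation I_D = ½ k_n (V_GS − V_th)², so V_GS − V_th = √(2 I_D / k_n) = √(2 × 3.28 / 4.496) = 1.21 V.
V_GS = 0.707 + 1.21 = 1.91 V.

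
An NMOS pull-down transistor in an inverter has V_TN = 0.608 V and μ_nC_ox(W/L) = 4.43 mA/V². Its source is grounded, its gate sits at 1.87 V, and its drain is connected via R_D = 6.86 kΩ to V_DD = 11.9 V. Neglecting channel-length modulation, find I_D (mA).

I_D = 1.68 mA

V_GS = V_G = 1.87 V, so V_ov = 1.87 − 0.608 = 1.26 V.
Assume saturation: I_D = ½ k_n V_ov² = 0.5 × 4.43 × 1.26² = 3.53 mA, giving V_DS = V_DD − I_D R_D = 11.9 − 3.53 × 6.86 = -12.3 V.
But -12.3 V < V_ov = 1.26 V, so the device is actually in triode.
In triode I_D = k_n[V_ov V_DS − ½ V_DS²] and I_D = (V_DD − V_DS)/R_D. Equating: 15.2 V_DS² − 39.35 V_DS + 11.9 = 0, giving V_DS = 0.35 V (the root below V_ov).
I_D = (11.9 − 0.35) / 6.86 = 1.68 mA.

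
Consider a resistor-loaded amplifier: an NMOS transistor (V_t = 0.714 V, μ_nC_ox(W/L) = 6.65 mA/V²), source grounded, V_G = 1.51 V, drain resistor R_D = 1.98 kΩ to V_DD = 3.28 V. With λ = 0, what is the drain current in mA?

I_D = 1.47 mA

V_GS = V_G = 1.51 V, so V_ov = 1.51 − 0.714 = 0.796 V.
Assume saturation: I_D = ½ k_n V_ov² = 0.5 × 6.65 × 0.796² = 2.11 mA, giving V_DS = V_DD − I_D R_D = 3.28 − 2.11 × 1.98 = -0.891 V.
But -0.891 V < V_ov = 0.796 V, so the device is actually in triode.
In triode I_D = k_n[V_ov V_DS − ½ V_DS²] and I_D = (V_DD − V_DS)/R_D. Equating: 6.58 V_DS² − 11.48 V_DS + 3.28 = 0, giving V_DS = 0.36 V (the root below V_ov).
I_D = (3.28 − 0.36) / 1.98 = 1.47 mA.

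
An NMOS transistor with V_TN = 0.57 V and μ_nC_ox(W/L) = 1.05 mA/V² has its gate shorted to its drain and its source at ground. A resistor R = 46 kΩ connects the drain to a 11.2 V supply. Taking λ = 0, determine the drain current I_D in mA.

I_D = 0.217 mA

With gate tied to drain, V_GS = V_DS ≥ V_GS − V_TN, so the device is in saturation.
KCL at the drain: ½ k_n (V_GS − V_TN)² = (V_DD − V_GS)/R.
Let x = V_GS − 0.57. Then 24.2 x² + x − 10.63 = 0, giving x = 0.643 V (positive root), so V_GS = 1.21 V.
I_D = (V_DD − V_GS)/R = (11.2 − 1.21) / 46 = 0.217 mA.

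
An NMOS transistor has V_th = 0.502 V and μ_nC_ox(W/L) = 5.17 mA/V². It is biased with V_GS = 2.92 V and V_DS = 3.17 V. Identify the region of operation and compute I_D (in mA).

Saturation; I_D = 15.1 mA

V_ov = V_GS − V_th = 2.92 − 0.502 = 2.42 V.
Since V_DS = 3.17 V ≥ V_ov = 2.42 V, the device is in saturation.
I_D = ½ k_n V_ov² = 0.5 × 5.17 × 2.42² = 15.1 mA.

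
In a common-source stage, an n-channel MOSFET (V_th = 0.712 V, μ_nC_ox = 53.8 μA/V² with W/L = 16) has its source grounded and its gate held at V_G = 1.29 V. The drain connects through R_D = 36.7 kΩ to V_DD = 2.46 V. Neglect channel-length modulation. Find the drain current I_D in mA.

V_GS = V_G = 1.29 V, so V_ov = 1.29 − 0.712 = 0.578 V.
k_n = μ_nC_ox · (W/L) = 0.8608 mA/V².
Assume saturation: I_D = ½ k_n V_ov² = 0.5 × 0.8608 × 0.578² = 0.144 mA, giving V_DS = V_DD − I_D R_D = 2.46 − 0.144 × 36.7 = -2.82 V.
But -2.82 V < V_ov = 0.578 V, so the device is actually in triode.
In triode I_D = k_n[V_ov V_DS − ½ V_DS²] and I_D = (V_DD − V_DS)/R_D. Equating: 15.8 V_DS² − 19.26 V_DS + 2.46 = 0, giving V_DS = 0.145 V (the root below V_ov).
I_D = (2.46 − 0.145) / 36.7 = 0.0631 mA.

I_D = 0.0631 mA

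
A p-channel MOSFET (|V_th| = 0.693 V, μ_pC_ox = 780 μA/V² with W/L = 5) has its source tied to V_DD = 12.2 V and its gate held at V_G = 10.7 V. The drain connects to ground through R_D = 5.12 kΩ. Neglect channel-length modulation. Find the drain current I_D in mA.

I_D = 1.27 mA

V_SG = V_DD − V_G = 12.2 − 10.7 = 1.5 V, so V_ov = 1.5 − 0.693 = 0.807 V.
k_p = μ_pC_ox · (W/L) = 3.9 mA/V².
Assume saturation: I_D = ½ k_p V_ov² = 0.5 × 3.9 × 0.807² = 1.27 mA, giving V_SD = V_DD − I_D R_D = 12.2 − 1.27 × 5.12 = 5.7 V.
V_SD = 5.7 V ≥ V_ov = 0.807 V, confirming saturation.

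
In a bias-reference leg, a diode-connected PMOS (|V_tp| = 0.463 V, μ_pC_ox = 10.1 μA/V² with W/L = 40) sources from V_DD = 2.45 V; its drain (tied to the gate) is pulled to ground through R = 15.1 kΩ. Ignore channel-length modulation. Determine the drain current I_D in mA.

With gate tied to drain, V_SG = V_SD ≥ V_SG − |V_tp|, so the device is in saturation.
k_p = μ_pC_ox · (W/L) = 0.404 mA/V².
KCL at the drain: ½ k_p (V_SG − |V_tp|)² = (V_DD − V_SG)/R.
Let x = V_SG − 0.463. Then 3.05 x² + x − 1.987 = 0, giving x = 0.66 V (positive root), so V_SG = 1.12 V.
I_D = (V_DD − V_SG)/R = (2.45 − 1.12) / 15.1 = 0.0879 mA.

I_D = 0.0879 mA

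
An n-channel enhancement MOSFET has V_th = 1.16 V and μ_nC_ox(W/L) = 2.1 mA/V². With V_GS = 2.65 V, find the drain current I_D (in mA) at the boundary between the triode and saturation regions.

I_D = 2.33 mA

At the boundary V_DS = V_ov = V_GS − V_th = 2.65 − 1.16 = 1.49 V.
I_D = ½ k_n V_ov² = 0.5 × 2.1 × 1.49² = 2.33 mA.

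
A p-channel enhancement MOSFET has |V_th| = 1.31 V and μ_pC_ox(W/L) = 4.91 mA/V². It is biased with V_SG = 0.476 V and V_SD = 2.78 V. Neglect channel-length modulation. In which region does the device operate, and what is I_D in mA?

V_SG = 0.476 V < |V_th| = 1.31 V, so the transistor is in cutoff.

Cutoff; I_D = 0 mA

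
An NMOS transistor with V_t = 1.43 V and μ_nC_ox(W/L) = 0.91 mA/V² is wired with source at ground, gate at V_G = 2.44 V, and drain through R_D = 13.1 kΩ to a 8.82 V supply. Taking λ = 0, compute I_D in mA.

I_D = 0.464 mA

V_GS = V_G = 2.44 V, so V_ov = 2.44 − 1.43 = 1.01 V.
Assume saturation: I_D = ½ k_n V_ov² = 0.5 × 0.91 × 1.01² = 0.464 mA, giving V_DS = V_DD − I_D R_D = 8.82 − 0.464 × 13.1 = 2.74 V.
V_DS = 2.74 V ≥ V_ov = 1.01 V, confirming saturation.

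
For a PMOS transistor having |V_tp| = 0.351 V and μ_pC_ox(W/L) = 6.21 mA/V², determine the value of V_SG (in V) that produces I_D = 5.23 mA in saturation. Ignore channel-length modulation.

In saturation I_D = ½ k_p (V_SG − |V_tp|)², so V_SG − |V_tp| = √(2 I_D / k_p) = √(2 × 5.23 / 6.21) = 1.3 V.
V_SG = 0.351 + 1.3 = 1.65 V.

V_SG = 1.65 V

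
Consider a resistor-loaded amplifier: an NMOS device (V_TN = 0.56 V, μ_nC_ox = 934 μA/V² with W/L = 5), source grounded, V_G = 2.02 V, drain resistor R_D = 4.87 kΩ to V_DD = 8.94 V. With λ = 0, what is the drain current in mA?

V_GS = V_G = 2.02 V, so V_ov = 2.02 − 0.56 = 1.46 V.
k_n = μ_nC_ox · (W/L) = 4.67 mA/V².
Assume saturation: I_D = ½ k_n V_ov² = 0.5 × 4.67 × 1.46² = 4.98 mA, giving V_DS = V_DD − I_D R_D = 8.94 − 4.98 × 4.87 = -15.3 V.
But -15.3 V < V_ov = 1.46 V, so the device is actually in triode.
In triode I_D = k_n[V_ov V_DS − ½ V_DS²] and I_D = (V_DD − V_DS)/R_D. Equating: 11.4 V_DS² − 34.2 V_DS + 8.94 = 0, giving V_DS = 0.289 V (the root below V_ov).
I_D = (8.94 − 0.289) / 4.87 = 1.78 mA.

I_D = 1.78 mA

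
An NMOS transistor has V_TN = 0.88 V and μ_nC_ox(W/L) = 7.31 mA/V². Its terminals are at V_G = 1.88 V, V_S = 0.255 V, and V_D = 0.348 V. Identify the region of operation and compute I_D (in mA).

Triode; I_D = 0.475 mA

V_GS = V_G − V_S = 1.88 − 0.255 = 1.62 V; V_DS = V_D − V_S = 0.348 − 0.255 = 0.093 V.
V_ov = V_GS − V_TN = 1.62 − 0.88 = 0.745 V.
Since V_DS = 0.093 V < V_ov = 0.745 V, the device is in the triode region.
I_D = k_n [V_ov · V_DS − ½ V_DS²] = 7.31 × [0.745 × 0.093 − 0.5 × 0.093²] = 0.475 mA.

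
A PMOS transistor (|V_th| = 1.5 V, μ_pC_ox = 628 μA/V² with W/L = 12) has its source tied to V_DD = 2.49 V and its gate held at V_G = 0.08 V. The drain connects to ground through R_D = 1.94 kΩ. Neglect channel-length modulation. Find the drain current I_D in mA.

V_SG = V_DD − V_G = 2.49 − 0.08 = 2.41 V, so V_ov = 2.41 − 1.5 = 0.91 V.
k_p = μ_pC_ox · (W/L) = 7.536 mA/V².
Assume saturation: I_D = ½ k_p V_ov² = 0.5 × 7.536 × 0.91² = 3.12 mA, giving V_SD = V_DD − I_D R_D = 2.49 − 3.12 × 1.94 = -3.56 V.
But -3.56 V < V_ov = 0.91 V, so the device is actually in triode.
In triode I_D = k_p[V_ov V_SD − ½ V_SD²] and I_D = (V_DD − V_SD)/R_D. Equating: 7.31 V_SD² − 14.3 V_SD + 2.49 = 0, giving V_SD = 0.193 V (the root below V_ov).
I_D = (2.49 − 0.193) / 1.94 = 1.18 mA.

I_D = 1.18 mA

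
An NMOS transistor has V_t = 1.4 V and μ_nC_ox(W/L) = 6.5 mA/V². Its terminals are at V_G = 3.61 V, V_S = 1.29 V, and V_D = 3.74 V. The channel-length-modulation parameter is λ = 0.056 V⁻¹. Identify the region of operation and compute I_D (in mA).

V_GS = V_G − V_S = 3.61 − 1.29 = 2.32 V; V_DS = V_D − V_S = 3.74 − 1.29 = 2.45 V.
V_ov = V_GS − V_t = 2.32 − 1.4 = 0.92 V.
Since V_DS = 2.45 V ≥ V_ov = 0.92 V, the device is in saturation.
I_D = ½ k_n V_ov² (1 + λ V_DS) = 0.5 × 6.5 × 0.92² × (1 + 0.056 × 2.45) = 3.13 mA.

Saturation; I_D = 3.13 mA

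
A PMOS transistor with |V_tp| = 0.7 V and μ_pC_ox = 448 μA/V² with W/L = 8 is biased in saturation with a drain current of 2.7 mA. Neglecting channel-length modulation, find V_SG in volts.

k_p = μ_pC_ox · (W/L) = 3.584 mA/V².
In saturation I_D = ½ k_p (V_SG − |V_tp|)², so V_SG − |V_tp| = √(2 I_D / k_p) = √(2 × 2.7 / 3.584) = 1.23 V.
V_SG = 0.7 + 1.23 = 1.93 V.

V_SG = 1.93 V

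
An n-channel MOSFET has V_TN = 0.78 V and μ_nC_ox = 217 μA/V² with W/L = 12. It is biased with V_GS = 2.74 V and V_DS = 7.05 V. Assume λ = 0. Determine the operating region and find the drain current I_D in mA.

Saturation; I_D = 5.00 mA

k_n = μ_nC_ox · (W/L) = 2.604 mA/V².
V_ov = V_GS − V_TN = 2.74 − 0.78 = 1.96 V.
Since V_DS = 7.05 V ≥ V_ov = 1.96 V, the device is in saturation.
I_D = ½ k_n V_ov² = 0.5 × 2.604 × 1.96² = 5 mA.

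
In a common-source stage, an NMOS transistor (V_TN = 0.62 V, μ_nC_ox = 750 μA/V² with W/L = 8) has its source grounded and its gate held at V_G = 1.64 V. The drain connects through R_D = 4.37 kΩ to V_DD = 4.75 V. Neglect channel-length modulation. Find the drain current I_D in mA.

V_GS = V_G = 1.64 V, so V_ov = 1.64 − 0.62 = 1.02 V.
k_n = μ_nC_ox · (W/L) = 6 mA/V².
Assume saturation: I_D = ½ k_n V_ov² = 0.5 × 6 × 1.02² = 3.12 mA, giving V_DS = V_DD − I_D R_D = 4.75 − 3.12 × 4.37 = -8.89 V.
But -8.89 V < V_ov = 1.02 V, so the device is actually in triode.
In triode I_D = k_n[V_ov V_DS − ½ V_DS²] and I_D = (V_DD − V_DS)/R_D. Equating: 13.1 V_DS² − 27.74 V_DS + 4.75 = 0, giving V_DS = 0.188 V (the root below V_ov).
I_D = (4.75 − 0.188) / 4.37 = 1.04 mA.

I_D = 1.04 mA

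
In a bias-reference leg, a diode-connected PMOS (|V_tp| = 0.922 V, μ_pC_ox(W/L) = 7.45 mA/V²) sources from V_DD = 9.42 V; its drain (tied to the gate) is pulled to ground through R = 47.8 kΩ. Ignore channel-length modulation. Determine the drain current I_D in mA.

I_D = 0.173 mA

With gate tied to drain, V_SG = V_SD ≥ V_SG − |V_tp|, so the device is in saturation.
KCL at the drain: ½ k_p (V_SG − |V_tp|)² = (V_DD − V_SG)/R.
Let x = V_SG − 0.922. Then 178 x² + x − 8.498 = 0, giving x = 0.216 V (positive root), so V_SG = 1.14 V.
I_D = (V_DD − V_SG)/R = (9.42 − 1.14) / 47.8 = 0.173 mA.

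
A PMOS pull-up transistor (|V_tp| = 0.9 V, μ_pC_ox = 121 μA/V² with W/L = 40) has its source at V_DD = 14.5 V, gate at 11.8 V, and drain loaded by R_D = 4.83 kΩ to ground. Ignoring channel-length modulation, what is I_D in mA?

I_D = 2.92 mA

V_SG = V_DD − V_G = 14.5 − 11.8 = 2.7 V, so V_ov = 2.7 − 0.9 = 1.8 V.
k_p = μ_pC_ox · (W/L) = 4.84 mA/V².
Assume saturation: I_D = ½ k_p V_ov² = 0.5 × 4.84 × 1.8² = 7.84 mA, giving V_SD = V_DD − I_D R_D = 14.5 − 7.84 × 4.83 = -23.4 V.
But -23.4 V < V_ov = 1.8 V, so the device is actually in triode.
In triode I_D = k_p[V_ov V_SD − ½ V_SD²] and I_D = (V_DD − V_SD)/R_D. Equating: 11.7 V_SD² − 43.08 V_SD + 14.5 = 0, giving V_SD = 0.375 V (the root below V_ov).
I_D = (14.5 − 0.375) / 4.83 = 2.92 mA.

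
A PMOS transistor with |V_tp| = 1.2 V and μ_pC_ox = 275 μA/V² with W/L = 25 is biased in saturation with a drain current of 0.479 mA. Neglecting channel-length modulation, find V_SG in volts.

k_p = μ_pC_ox · (W/L) = 6.875 mA/V².
In saturation I_D = ½ k_p (V_SG − |V_tp|)², so V_SG − |V_tp| = √(2 I_D / k_p) = √(2 × 0.479 / 6.875) = 0.373 V.
V_SG = 1.2 + 0.373 = 1.57 V.

V_SG = 1.57 V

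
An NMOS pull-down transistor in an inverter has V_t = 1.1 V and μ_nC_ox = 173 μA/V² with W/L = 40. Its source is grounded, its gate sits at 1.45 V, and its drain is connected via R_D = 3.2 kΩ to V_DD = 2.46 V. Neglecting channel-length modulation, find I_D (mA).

I_D = 0.424 mA

V_GS = V_G = 1.45 V, so V_ov = 1.45 − 1.1 = 0.35 V.
k_n = μ_nC_ox · (W/L) = 6.92 mA/V².
Assume saturation: I_D = ½ k_n V_ov² = 0.5 × 6.92 × 0.35² = 0.424 mA, giving V_DS = V_DD − I_D R_D = 2.46 − 0.424 × 3.2 = 1.1 V.
V_DS = 1.1 V ≥ V_ov = 0.35 V, confirming saturation.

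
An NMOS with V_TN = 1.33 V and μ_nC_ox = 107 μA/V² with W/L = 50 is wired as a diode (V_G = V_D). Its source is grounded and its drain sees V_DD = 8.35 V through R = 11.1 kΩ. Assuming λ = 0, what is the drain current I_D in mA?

I_D = 0.590 mA

With gate tied to drain, V_GS = V_DS ≥ V_GS − V_TN, so the device is in saturation.
k_n = μ_nC_ox · (W/L) = 5.35 mA/V².
KCL at the drain: ½ k_n (V_GS − V_TN)² = (V_DD − V_GS)/R.
Let x = V_GS − 1.33. Then 29.7 x² + x − 7.02 = 0, giving x = 0.47 V (positive root), so V_GS = 1.8 V.
I_D = (V_DD − V_GS)/R = (8.35 − 1.8) / 11.1 = 0.59 mA.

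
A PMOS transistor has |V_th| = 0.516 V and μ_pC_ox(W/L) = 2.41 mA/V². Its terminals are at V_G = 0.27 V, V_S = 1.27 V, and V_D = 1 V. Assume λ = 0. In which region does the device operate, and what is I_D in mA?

V_SG = V_S − V_G = 1.27 − 0.27 = 1 V; V_SD = V_S − V_D = 1.27 − 1 = 0.27 V.
V_ov = V_SG − |V_th| = 1 − 0.516 = 0.484 V.
Since V_SD = 0.27 V < V_ov = 0.484 V, the device is in the triode region.
I_D = k_p [V_ov · V_SD − ½ V_SD²] = 2.41 × [0.484 × 0.27 − 0.5 × 0.27²] = 0.227 mA.

Triode; I_D = 0.227 mA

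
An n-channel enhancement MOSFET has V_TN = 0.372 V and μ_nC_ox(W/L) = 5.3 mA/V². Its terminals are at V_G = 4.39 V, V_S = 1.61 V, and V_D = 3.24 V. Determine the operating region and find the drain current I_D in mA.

Triode; I_D = 13.8 mA

V_GS = V_G − V_S = 4.39 − 1.61 = 2.78 V; V_DS = V_D − V_S = 3.24 − 1.61 = 1.63 V.
V_ov = V_GS − V_TN = 2.78 − 0.372 = 2.41 V.
Since V_DS = 1.63 V < V_ov = 2.41 V, the device is in the triode region.
I_D = k_n [V_ov · V_DS − ½ V_DS²] = 5.3 × [2.41 × 1.63 − 0.5 × 1.63²] = 13.8 mA.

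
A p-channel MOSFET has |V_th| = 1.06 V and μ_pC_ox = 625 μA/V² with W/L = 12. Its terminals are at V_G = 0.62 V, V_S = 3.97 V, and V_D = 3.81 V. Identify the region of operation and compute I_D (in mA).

V_SG = V_S − V_G = 3.97 − 0.62 = 3.35 V; V_SD = V_S − V_D = 3.97 − 3.81 = 0.16 V.
k_p = μ_pC_ox · (W/L) = 7.5 mA/V².
V_ov = V_SG − |V_th| = 3.35 − 1.06 = 2.29 V.
Since V_SD = 0.16 V < V_ov = 2.29 V, the device is in the triode region.
I_D = k_p [V_ov · V_SD − ½ V_SD²] = 7.5 × [2.29 × 0.16 − 0.5 × 0.16²] = 2.65 mA.

Triode; I_D = 2.65 mA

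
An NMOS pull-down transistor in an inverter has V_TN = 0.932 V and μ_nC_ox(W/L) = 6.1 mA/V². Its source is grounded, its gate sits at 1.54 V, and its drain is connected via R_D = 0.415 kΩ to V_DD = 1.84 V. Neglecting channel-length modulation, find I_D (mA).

V_GS = V_G = 1.54 V, so V_ov = 1.54 − 0.932 = 0.608 V.
Assume saturation: I_D = ½ k_n V_ov² = 0.5 × 6.1 × 0.608² = 1.13 mA, giving V_DS = V_DD − I_D R_D = 1.84 − 1.13 × 0.415 = 1.37 V.
V_DS = 1.37 V ≥ V_ov = 0.608 V, confirming saturation.

I_D = 1.13 mA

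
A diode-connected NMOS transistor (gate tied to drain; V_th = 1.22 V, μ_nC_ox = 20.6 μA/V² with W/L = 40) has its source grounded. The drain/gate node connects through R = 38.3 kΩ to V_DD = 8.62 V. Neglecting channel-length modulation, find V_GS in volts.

With gate tied to drain, V_GS = V_DS ≥ V_GS − V_th, so the device is in saturation.
k_n = μ_nC_ox · (W/L) = 0.824 mA/V².
KCL at the drain: ½ k_n (V_GS − V_th)² = (V_DD − V_GS)/R.
Let x = V_GS − 1.22. Then 15.8 x² + x − 7.4 = 0, giving x = 0.654 V (positive root), so V_GS = 1.87 V.
I_D = (V_DD − V_GS)/R = (8.62 − 1.87) / 38.3 = 0.176 mA.

V_GS = 1.87 V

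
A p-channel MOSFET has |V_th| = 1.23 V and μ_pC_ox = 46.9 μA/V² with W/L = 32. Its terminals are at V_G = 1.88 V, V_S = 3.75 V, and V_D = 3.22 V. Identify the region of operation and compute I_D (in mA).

V_SG = V_S − V_G = 3.75 − 1.88 = 1.87 V; V_SD = V_S − V_D = 3.75 − 3.22 = 0.53 V.
k_p = μ_pC_ox · (W/L) = 1.501 mA/V².
V_ov = V_SG − |V_th| = 1.87 − 1.23 = 0.64 V.
Since V_SD = 0.53 V < V_ov = 0.64 V, the device is in the triode region.
I_D = k_p [V_ov · V_SD − ½ V_SD²] = 1.501 × [0.64 × 0.53 − 0.5 × 0.53²] = 0.298 mA.

Triode; I_D = 0.298 mA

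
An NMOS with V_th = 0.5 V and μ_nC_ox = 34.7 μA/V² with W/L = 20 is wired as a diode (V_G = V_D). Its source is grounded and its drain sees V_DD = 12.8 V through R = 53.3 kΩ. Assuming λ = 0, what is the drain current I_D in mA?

With gate tied to drain, V_GS = V_DS ≥ V_GS − V_th, so the device is in saturation.
k_n = μ_nC_ox · (W/L) = 0.694 mA/V².
KCL at the drain: ½ k_n (V_GS − V_th)² = (V_DD − V_GS)/R.
Let x = V_GS − 0.5. Then 18.5 x² + x − 12.3 = 0, giving x = 0.789 V (positive root), so V_GS = 1.29 V.
I_D = (V_DD − V_GS)/R = (12.8 − 1.29) / 53.3 = 0.216 mA.

I_D = 0.216 mA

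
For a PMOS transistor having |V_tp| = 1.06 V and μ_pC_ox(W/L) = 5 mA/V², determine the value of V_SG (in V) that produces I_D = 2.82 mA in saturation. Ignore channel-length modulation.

V_SG = 2.12 V

In saturation I_D = ½ k_p (V_SG − |V_tp|)², so V_SG − |V_tp| = √(2 I_D / k_p) = √(2 × 2.82 / 5) = 1.06 V.
V_SG = 1.06 + 1.06 = 2.12 V.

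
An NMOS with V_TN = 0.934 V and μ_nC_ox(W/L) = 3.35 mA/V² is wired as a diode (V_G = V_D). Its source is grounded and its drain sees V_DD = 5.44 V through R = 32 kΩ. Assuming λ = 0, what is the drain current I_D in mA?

I_D = 0.132 mA

With gate tied to drain, V_GS = V_DS ≥ V_GS − V_TN, so the device is in saturation.
KCL at the drain: ½ k_n (V_GS − V_TN)² = (V_DD − V_GS)/R.
Let x = V_GS − 0.934. Then 53.6 x² + x − 4.506 = 0, giving x = 0.281 V (positive root), so V_GS = 1.21 V.
I_D = (V_DD − V_GS)/R = (5.44 − 1.21) / 32 = 0.132 mA.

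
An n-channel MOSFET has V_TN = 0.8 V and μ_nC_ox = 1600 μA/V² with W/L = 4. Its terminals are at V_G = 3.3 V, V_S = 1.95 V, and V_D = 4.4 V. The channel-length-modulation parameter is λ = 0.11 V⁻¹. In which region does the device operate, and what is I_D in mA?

Saturation; I_D = 1.23 mA

V_GS = V_G − V_S = 3.3 − 1.95 = 1.35 V; V_DS = V_D − V_S = 4.4 − 1.95 = 2.45 V.
k_n = μ_nC_ox · (W/L) = 6.4 mA/V².
V_ov = V_GS − V_TN = 1.35 − 0.8 = 0.55 V.
Since V_DS = 2.45 V ≥ V_ov = 0.55 V, the device is in saturation.
I_D = ½ k_n V_ov² (1 + λ V_DS) = 0.5 × 6.4 × 0.55² × (1 + 0.11 × 2.45) = 1.23 mA.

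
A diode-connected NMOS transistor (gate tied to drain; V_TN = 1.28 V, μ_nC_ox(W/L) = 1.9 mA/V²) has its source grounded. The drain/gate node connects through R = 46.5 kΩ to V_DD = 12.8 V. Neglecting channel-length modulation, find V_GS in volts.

V_GS = 1.78 V

With gate tied to drain, V_GS = V_DS ≥ V_GS − V_TN, so the device is in saturation.
KCL at the drain: ½ k_n (V_GS − V_TN)² = (V_DD − V_GS)/R.
Let x = V_GS − 1.28. Then 44.2 x² + x − 11.52 = 0, giving x = 0.499 V (positive root), so V_GS = 1.78 V.
I_D = (V_DD − V_GS)/R = (12.8 − 1.78) / 46.5 = 0.237 mA.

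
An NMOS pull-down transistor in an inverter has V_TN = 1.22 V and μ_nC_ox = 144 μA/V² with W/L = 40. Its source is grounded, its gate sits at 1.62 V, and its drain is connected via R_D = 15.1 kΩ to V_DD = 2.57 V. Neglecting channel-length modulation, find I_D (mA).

V_GS = V_G = 1.62 V, so V_ov = 1.62 − 1.22 = 0.4 V.
k_n = μ_nC_ox · (W/L) = 5.76 mA/V².
Assume saturation: I_D = ½ k_n V_ov² = 0.5 × 5.76 × 0.4² = 0.461 mA, giving V_DS = V_DD − I_D R_D = 2.57 − 0.461 × 15.1 = -4.39 V.
But -4.39 V < V_ov = 0.4 V, so the device is actually in triode.
In triode I_D = k_n[V_ov V_DS − ½ V_DS²] and I_D = (V_DD − V_DS)/R_D. Equating: 43.5 V_DS² − 35.79 V_DS + 2.57 = 0, giving V_DS = 0.0795 V (the root below V_ov).
I_D = (2.57 − 0.0795) / 15.1 = 0.165 mA.

I_D = 0.165 mA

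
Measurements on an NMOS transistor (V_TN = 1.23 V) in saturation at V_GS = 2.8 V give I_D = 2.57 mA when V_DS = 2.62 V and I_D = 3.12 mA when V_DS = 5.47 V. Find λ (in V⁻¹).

λ = 0.0935 V⁻¹

With V_GS fixed, I_D ∝ (1 + λ V_DS) in saturation, so I_D2/I_D1 = (1 + λ V_DS2)/(1 + λ V_DS1).
3.12/2.57 = 1.214 = (1 + 5.47 λ)/(1 + 2.62 λ).
Solving: λ (I_D1 V_DS2 − I_D2 V_DS1) = I_D2 − I_D1, so λ = (3.12 − 2.57) / (2.57 × 5.47 − 3.12 × 2.62) = 0.55 / 5.88 = 0.0935 V⁻¹.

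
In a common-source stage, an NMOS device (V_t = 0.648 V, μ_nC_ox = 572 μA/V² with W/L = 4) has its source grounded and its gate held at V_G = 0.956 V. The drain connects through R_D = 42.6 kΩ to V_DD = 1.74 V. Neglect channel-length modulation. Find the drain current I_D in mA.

V_GS = V_G = 0.956 V, so V_ov = 0.956 − 0.648 = 0.308 V.
k_n = μ_nC_ox · (W/L) = 2.288 mA/V².
Assume saturation: I_D = ½ k_n V_ov² = 0.5 × 2.288 × 0.308² = 0.109 mA, giving V_DS = V_DD − I_D R_D = 1.74 − 0.109 × 42.6 = -2.88 V.
But -2.88 V < V_ov = 0.308 V, so the device is actually in triode.
In triode I_D = k_n[V_ov V_DS − ½ V_DS²] and I_D = (V_DD − V_DS)/R_D. Equating: 48.7 V_DS² − 31.02 V_DS + 1.74 = 0, giving V_DS = 0.0622 V (the root below V_ov).
I_D = (1.74 − 0.0622) / 42.6 = 0.0394 mA.

I_D = 0.0394 mA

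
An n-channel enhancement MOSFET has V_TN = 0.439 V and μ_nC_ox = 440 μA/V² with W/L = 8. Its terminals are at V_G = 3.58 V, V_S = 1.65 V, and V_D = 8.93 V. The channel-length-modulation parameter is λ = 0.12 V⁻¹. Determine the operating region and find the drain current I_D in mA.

V_GS = V_G − V_S = 3.58 − 1.65 = 1.93 V; V_DS = V_D − V_S = 8.93 − 1.65 = 7.28 V.
k_n = μ_nC_ox · (W/L) = 3.52 mA/V².
V_ov = V_GS − V_TN = 1.93 − 0.439 = 1.49 V.
Since V_DS = 7.28 V ≥ V_ov = 1.49 V, the device is in saturation.
I_D = ½ k_n V_ov² (1 + λ V_DS) = 0.5 × 3.52 × 1.49² × (1 + 0.12 × 7.28) = 7.33 mA.

Saturation; I_D = 7.33 mA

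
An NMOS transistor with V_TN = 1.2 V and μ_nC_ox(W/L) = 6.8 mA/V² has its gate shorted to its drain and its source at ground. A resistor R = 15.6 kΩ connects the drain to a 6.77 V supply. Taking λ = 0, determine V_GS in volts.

With gate tied to drain, V_GS = V_DS ≥ V_GS − V_TN, so the device is in saturation.
KCL at the drain: ½ k_n (V_GS − V_TN)² = (V_DD − V_GS)/R.
Let x = V_GS − 1.2. Then 53 x² + x − 5.57 = 0, giving x = 0.315 V (positive root), so V_GS = 1.51 V.
I_D = (V_DD − V_GS)/R = (6.77 − 1.51) / 15.6 = 0.337 mA.

V_GS = 1.51 V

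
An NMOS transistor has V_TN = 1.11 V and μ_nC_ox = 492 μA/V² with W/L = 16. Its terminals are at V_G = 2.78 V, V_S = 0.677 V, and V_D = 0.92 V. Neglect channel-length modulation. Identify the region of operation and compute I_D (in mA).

V_GS = V_G − V_S = 2.78 − 0.677 = 2.1 V; V_DS = V_D − V_S = 0.92 − 0.677 = 0.243 V.
k_n = μ_nC_ox · (W/L) = 7.872 mA/V².
V_ov = V_GS − V_TN = 2.1 − 1.11 = 0.993 V.
Since V_DS = 0.243 V < V_ov = 0.993 V, the device is in the triode region.
I_D = k_n [V_ov · V_DS − ½ V_DS²] = 7.872 × [0.993 × 0.243 − 0.5 × 0.243²] = 1.67 mA.

Triode; I_D = 1.67 mA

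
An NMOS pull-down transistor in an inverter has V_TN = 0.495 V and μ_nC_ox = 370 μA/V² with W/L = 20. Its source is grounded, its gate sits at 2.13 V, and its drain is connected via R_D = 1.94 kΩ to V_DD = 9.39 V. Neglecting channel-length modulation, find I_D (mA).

V_GS = V_G = 2.13 V, so V_ov = 2.13 − 0.495 = 1.63 V.
k_n = μ_nC_ox · (W/L) = 7.4 mA/V².
Assume saturation: I_D = ½ k_n V_ov² = 0.5 × 7.4 × 1.63² = 9.89 mA, giving V_DS = V_DD − I_D R_D = 9.39 − 9.89 × 1.94 = -9.8 V.
But -9.8 V < V_ov = 1.63 V, so the device is actually in triode.
In triode I_D = k_n[V_ov V_DS − ½ V_DS²] and I_D = (V_DD − V_DS)/R_D. Equating: 7.18 V_DS² − 24.47 V_DS + 9.39 = 0, giving V_DS = 0.441 V (the root below V_ov).
I_D = (9.39 − 0.441) / 1.94 = 4.61 mA.

I_D = 4.61 mA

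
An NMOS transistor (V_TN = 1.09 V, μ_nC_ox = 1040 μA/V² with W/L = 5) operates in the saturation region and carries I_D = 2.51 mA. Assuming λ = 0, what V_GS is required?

V_GS = 2.07 V

k_n = μ_nC_ox · (W/L) = 5.2 mA/V².
In saturation I_D = ½ k_n (V_GS − V_TN)², so V_GS − V_TN = √(2 I_D / k_n) = √(2 × 2.51 / 5.2) = 0.983 V.
V_GS = 1.09 + 0.983 = 2.07 V.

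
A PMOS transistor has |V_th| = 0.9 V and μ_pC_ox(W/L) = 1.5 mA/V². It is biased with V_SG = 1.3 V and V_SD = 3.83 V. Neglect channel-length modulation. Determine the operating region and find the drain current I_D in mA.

V_ov = V_SG − |V_th| = 1.3 − 0.9 = 0.4 V.
Since V_SD = 3.83 V ≥ V_ov = 0.4 V, the device is in saturation.
I_D = ½ k_p V_ov² = 0.5 × 1.5 × 0.4² = 0.12 mA.

Saturation; I_D = 0.120 mA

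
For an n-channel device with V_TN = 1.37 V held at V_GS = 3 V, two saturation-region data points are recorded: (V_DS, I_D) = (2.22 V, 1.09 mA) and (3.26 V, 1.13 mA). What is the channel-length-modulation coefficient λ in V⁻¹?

With V_GS fixed, I_D ∝ (1 + λ V_DS) in saturation, so I_D2/I_D1 = (1 + λ V_DS2)/(1 + λ V_DS1).
1.13/1.09 = 1.037 = (1 + 3.26 λ)/(1 + 2.22 λ).
Solving: λ (I_D1 V_DS2 − I_D2 V_DS1) = I_D2 − I_D1, so λ = (1.13 − 1.09) / (1.09 × 3.26 − 1.13 × 2.22) = 0.04 / 1.04 = 0.0383 V⁻¹.

λ = 0.0383 V⁻¹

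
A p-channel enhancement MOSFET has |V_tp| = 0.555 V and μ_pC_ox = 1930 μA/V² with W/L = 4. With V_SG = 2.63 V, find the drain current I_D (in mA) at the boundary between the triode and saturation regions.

At the boundary V_SD = V_ov = V_SG − |V_tp| = 2.63 − 0.555 = 2.07 V.
k_p = μ_pC_ox · (W/L) = 7.72 mA/V².
I_D = ½ k_p V_ov² = 0.5 × 7.72 × 2.07² = 16.6 mA.

I_D = 16.6 mA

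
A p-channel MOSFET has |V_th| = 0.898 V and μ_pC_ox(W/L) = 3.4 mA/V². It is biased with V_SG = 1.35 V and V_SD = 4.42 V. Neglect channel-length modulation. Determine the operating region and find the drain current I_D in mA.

Saturation; I_D = 0.347 mA

V_ov = V_SG − |V_th| = 1.35 − 0.898 = 0.452 V.
Since V_SD = 4.42 V ≥ V_ov = 0.452 V, the device is in saturation.
I_D = ½ k_p V_ov² = 0.5 × 3.4 × 0.452² = 0.347 mA.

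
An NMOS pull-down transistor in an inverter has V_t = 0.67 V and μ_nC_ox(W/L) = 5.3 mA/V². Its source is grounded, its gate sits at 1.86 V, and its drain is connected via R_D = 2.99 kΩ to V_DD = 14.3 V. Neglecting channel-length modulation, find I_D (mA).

V_GS = V_G = 1.86 V, so V_ov = 1.86 − 0.67 = 1.19 V.
Assume saturation: I_D = ½ k_n V_ov² = 0.5 × 5.3 × 1.19² = 3.75 mA, giving V_DS = V_DD − I_D R_D = 14.3 − 3.75 × 2.99 = 3.08 V.
V_DS = 3.08 V ≥ V_ov = 1.19 V, confirming saturation.

I_D = 3.75 mA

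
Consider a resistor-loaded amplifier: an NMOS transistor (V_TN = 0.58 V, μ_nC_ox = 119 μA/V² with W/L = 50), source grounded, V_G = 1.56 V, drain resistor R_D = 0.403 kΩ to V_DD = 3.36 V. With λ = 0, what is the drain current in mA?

V_GS = V_G = 1.56 V, so V_ov = 1.56 − 0.58 = 0.98 V.
k_n = μ_nC_ox · (W/L) = 5.95 mA/V².
Assume saturation: I_D = ½ k_n V_ov² = 0.5 × 5.95 × 0.98² = 2.86 mA, giving V_DS = V_DD − I_D R_D = 3.36 − 2.86 × 0.403 = 2.21 V.
V_DS = 2.21 V ≥ V_ov = 0.98 V, confirming saturation.

I_D = 2.86 mA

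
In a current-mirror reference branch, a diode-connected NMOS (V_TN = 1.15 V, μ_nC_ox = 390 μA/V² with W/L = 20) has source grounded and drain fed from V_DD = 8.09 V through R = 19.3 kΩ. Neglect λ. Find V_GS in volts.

With gate tied to drain, V_GS = V_DS ≥ V_GS − V_TN, so the device is in saturation.
k_n = μ_nC_ox · (W/L) = 7.8 mA/V².
KCL at the drain: ½ k_n (V_GS − V_TN)² = (V_DD − V_GS)/R.
Let x = V_GS − 1.15. Then 75.3 x² + x − 6.94 = 0, giving x = 0.297 V (positive root), so V_GS = 1.45 V.
I_D = (V_DD − V_GS)/R = (8.09 − 1.45) / 19.3 = 0.344 mA.

V_GS = 1.45 V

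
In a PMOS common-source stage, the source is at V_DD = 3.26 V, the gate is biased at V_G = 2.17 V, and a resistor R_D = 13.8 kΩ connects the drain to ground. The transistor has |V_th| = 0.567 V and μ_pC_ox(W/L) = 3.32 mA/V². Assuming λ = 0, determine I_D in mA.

V_SG = V_DD − V_G = 3.26 − 2.17 = 1.09 V, so V_ov = 1.09 − 0.567 = 0.523 V.
Assume saturation: I_D = ½ k_p V_ov² = 0.5 × 3.32 × 0.523² = 0.454 mA, giving V_SD = V_DD − I_D R_D = 3.26 − 0.454 × 13.8 = -3.01 V.
But -3.01 V < V_ov = 0.523 V, so the device is actually in triode.
In triode I_D = k_p[V_ov V_SD − ½ V_SD²] and I_D = (V_DD − V_SD)/R_D. Equating: 22.9 V_SD² − 24.96 V_SD + 3.26 = 0, giving V_SD = 0.152 V (the root below V_ov).
I_D = (3.26 − 0.152) / 13.8 = 0.225 mA.

I_D = 0.225 mA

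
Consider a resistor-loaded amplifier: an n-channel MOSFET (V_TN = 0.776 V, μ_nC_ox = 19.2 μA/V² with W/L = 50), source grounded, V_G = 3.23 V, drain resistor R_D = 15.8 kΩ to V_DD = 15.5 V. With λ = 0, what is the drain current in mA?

I_D = 0.953 mA

V_GS = V_G = 3.23 V, so V_ov = 3.23 − 0.776 = 2.45 V.
k_n = μ_nC_ox · (W/L) = 0.96 mA/V².
Assume saturation: I_D = ½ k_n V_ov² = 0.5 × 0.96 × 2.45² = 2.89 mA, giving V_DS = V_DD − I_D R_D = 15.5 − 2.89 × 15.8 = -30.2 V.
But -30.2 V < V_ov = 2.45 V, so the device is actually in triode.
In triode I_D = k_n[V_ov V_DS − ½ V_DS²] and I_D = (V_DD − V_DS)/R_D. Equating: 7.58 V_DS² − 38.22 V_DS + 15.5 = 0, giving V_DS = 0.445 V (the root below V_ov).
I_D = (15.5 − 0.445) / 15.8 = 0.953 mA.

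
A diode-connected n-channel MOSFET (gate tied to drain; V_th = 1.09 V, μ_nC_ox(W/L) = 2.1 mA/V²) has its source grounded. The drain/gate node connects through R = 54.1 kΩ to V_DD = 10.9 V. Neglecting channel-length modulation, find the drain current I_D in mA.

With gate tied to drain, V_GS = V_DS ≥ V_GS − V_th, so the device is in saturation.
KCL at the drain: ½ k_n (V_GS − V_th)² = (V_DD − V_GS)/R.
Let x = V_GS − 1.09. Then 56.8 x² + x − 9.81 = 0, giving x = 0.407 V (positive root), so V_GS = 1.5 V.
I_D = (V_DD − V_GS)/R = (10.9 − 1.5) / 54.1 = 0.174 mA.

I_D = 0.174 mA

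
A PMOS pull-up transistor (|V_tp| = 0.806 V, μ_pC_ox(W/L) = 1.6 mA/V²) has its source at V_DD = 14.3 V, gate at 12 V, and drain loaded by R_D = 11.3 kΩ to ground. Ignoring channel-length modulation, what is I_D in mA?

V_SG = V_DD − V_G = 14.3 − 12 = 2.3 V, so V_ov = 2.3 − 0.806 = 1.49 V.
Assume saturation: I_D = ½ k_p V_ov² = 0.5 × 1.6 × 1.49² = 1.79 mA, giving V_SD = V_DD − I_D R_D = 14.3 − 1.79 × 11.3 = -5.88 V.
But -5.88 V < V_ov = 1.49 V, so the device is actually in triode.
In triode I_D = k_p[V_ov V_SD − ½ V_SD²] and I_D = (V_DD − V_SD)/R_D. Equating: 9.04 V_SD² − 28.01 V_SD + 14.3 = 0, giving V_SD = 0.645 V (the root below V_ov).
I_D = (14.3 − 0.645) / 11.3 = 1.21 mA.

I_D = 1.21 mA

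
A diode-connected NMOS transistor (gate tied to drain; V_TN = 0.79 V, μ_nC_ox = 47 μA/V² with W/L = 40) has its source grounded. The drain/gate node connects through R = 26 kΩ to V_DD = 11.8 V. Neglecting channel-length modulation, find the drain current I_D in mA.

With gate tied to drain, V_GS = V_DS ≥ V_GS − V_TN, so the device is in saturation.
k_n = μ_nC_ox · (W/L) = 1.88 mA/V².
KCL at the drain: ½ k_n (V_GS − V_TN)² = (V_DD − V_GS)/R.
Let x = V_GS − 0.79. Then 24.4 x² + x − 11.01 = 0, giving x = 0.651 V (positive root), so V_GS = 1.44 V.
I_D = (V_DD − V_GS)/R = (11.8 − 1.44) / 26 = 0.398 mA.

I_D = 0.398 mA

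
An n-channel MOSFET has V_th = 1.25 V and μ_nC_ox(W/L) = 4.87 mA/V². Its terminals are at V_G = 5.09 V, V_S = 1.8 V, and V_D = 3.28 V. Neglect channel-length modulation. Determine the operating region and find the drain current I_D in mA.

Triode; I_D = 9.37 mA

V_GS = V_G − V_S = 5.09 − 1.8 = 3.29 V; V_DS = V_D − V_S = 3.28 − 1.8 = 1.48 V.
V_ov = V_GS − V_th = 3.29 − 1.25 = 2.04 V.
Since V_DS = 1.48 V < V_ov = 2.04 V, the device is in the triode region.
I_D = k_n [V_ov · V_DS − ½ V_DS²] = 4.87 × [2.04 × 1.48 − 0.5 × 1.48²] = 9.37 mA.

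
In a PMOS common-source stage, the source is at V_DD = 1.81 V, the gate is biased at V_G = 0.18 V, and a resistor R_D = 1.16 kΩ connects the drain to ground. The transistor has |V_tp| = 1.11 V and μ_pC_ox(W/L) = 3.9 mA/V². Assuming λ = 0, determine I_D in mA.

V_SG = V_DD − V_G = 1.81 − 0.18 = 1.63 V, so V_ov = 1.63 − 1.11 = 0.52 V.
Assume saturation: I_D = ½ k_p V_ov² = 0.5 × 3.9 × 0.52² = 0.527 mA, giving V_SD = V_DD − I_D R_D = 1.81 − 0.527 × 1.16 = 1.2 V.
V_SD = 1.2 V ≥ V_ov = 0.52 V, confirming saturation.

I_D = 0.527 mA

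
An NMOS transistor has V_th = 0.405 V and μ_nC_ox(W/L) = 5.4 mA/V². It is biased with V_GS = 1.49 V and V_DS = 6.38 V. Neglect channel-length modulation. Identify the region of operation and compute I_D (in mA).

V_ov = V_GS − V_th = 1.49 − 0.405 = 1.08 V.
Since V_DS = 6.38 V ≥ V_ov = 1.08 V, the device is in saturation.
I_D = ½ k_n V_ov² = 0.5 × 5.4 × 1.08² = 3.18 mA.

Saturation; I_D = 3.18 mA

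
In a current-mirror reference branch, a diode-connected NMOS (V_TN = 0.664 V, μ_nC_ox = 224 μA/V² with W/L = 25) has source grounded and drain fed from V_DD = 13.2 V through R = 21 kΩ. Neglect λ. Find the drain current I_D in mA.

I_D = 0.575 mA

With gate tied to drain, V_GS = V_DS ≥ V_GS − V_TN, so the device is in saturation.
k_n = μ_nC_ox · (W/L) = 5.6 mA/V².
KCL at the drain: ½ k_n (V_GS − V_TN)² = (V_DD − V_GS)/R.
Let x = V_GS − 0.664. Then 58.8 x² + x − 12.54 = 0, giving x = 0.453 V (positive root), so V_GS = 1.12 V.
I_D = (V_DD − V_GS)/R = (13.2 − 1.12) / 21 = 0.575 mA.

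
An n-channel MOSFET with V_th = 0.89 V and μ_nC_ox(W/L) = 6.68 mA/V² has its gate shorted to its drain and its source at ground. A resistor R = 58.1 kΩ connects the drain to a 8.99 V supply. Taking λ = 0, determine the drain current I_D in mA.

I_D = 0.136 mA

With gate tied to drain, V_GS = V_DS ≥ V_GS − V_th, so the device is in saturation.
KCL at the drain: ½ k_n (V_GS − V_th)² = (V_DD − V_GS)/R.
Let x = V_GS − 0.89. Then 194 x² + x − 8.1 = 0, giving x = 0.202 V (positive root), so V_GS = 1.09 V.
I_D = (V_DD − V_GS)/R = (8.99 − 1.09) / 58.1 = 0.136 mA.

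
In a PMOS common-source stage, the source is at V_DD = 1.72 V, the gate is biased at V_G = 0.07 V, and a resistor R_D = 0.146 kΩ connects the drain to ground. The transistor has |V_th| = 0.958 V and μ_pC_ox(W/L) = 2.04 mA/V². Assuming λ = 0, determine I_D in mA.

V_SG = V_DD − V_G = 1.72 − 0.07 = 1.65 V, so V_ov = 1.65 − 0.958 = 0.692 V.
Assume saturation: I_D = ½ k_p V_ov² = 0.5 × 2.04 × 0.692² = 0.488 mA, giving V_SD = V_DD − I_D R_D = 1.72 − 0.488 × 0.146 = 1.65 V.
V_SD = 1.65 V ≥ V_ov = 0.692 V, confirming saturation.

I_D = 0.488 mA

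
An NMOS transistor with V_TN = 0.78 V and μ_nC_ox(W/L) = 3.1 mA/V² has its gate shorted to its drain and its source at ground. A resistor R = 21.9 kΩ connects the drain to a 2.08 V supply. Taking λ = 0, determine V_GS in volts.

With gate tied to drain, V_GS = V_DS ≥ V_GS − V_TN, so the device is in saturation.
KCL at the drain: ½ k_n (V_GS − V_TN)² = (V_DD − V_GS)/R.
Let x = V_GS − 0.78. Then 33.9 x² + x − 1.3 = 0, giving x = 0.182 V (positive root), so V_GS = 0.962 V.
I_D = (V_DD − V_GS)/R = (2.08 − 0.962) / 21.9 = 0.0511 mA.

V_GS = 0.962 V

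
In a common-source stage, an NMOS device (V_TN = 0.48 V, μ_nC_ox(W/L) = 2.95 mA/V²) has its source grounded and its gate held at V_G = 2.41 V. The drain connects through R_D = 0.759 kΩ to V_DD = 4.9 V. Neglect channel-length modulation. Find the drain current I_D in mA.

I_D = 4.81 mA

V_GS = V_G = 2.41 V, so V_ov = 2.41 − 0.48 = 1.93 V.
Assume saturation: I_D = ½ k_n V_ov² = 0.5 × 2.95 × 1.93² = 5.49 mA, giving V_DS = V_DD − I_D R_D = 4.9 − 5.49 × 0.759 = 0.73 V.
But 0.73 V < V_ov = 1.93 V, so the device is actually in triode.
In triode I_D = k_n[V_ov V_DS − ½ V_DS²] and I_D = (V_DD − V_DS)/R_D. Equating: 1.12 V_DS² − 5.321 V_DS + 4.9 = 0, giving V_DS = 1.25 V (the root below V_ov).
I_D = (4.9 − 1.25) / 0.759 = 4.81 mA.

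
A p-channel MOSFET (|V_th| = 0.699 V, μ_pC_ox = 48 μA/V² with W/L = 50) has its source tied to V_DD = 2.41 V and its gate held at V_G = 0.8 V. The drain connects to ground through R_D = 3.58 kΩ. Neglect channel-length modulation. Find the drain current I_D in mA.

I_D = 0.583 mA

V_SG = V_DD − V_G = 2.41 − 0.8 = 1.61 V, so V_ov = 1.61 − 0.699 = 0.911 V.
k_p = μ_pC_ox · (W/L) = 2.4 mA/V².
Assume saturation: I_D = ½ k_p V_ov² = 0.5 × 2.4 × 0.911² = 0.996 mA, giving V_SD = V_DD − I_D R_D = 2.41 − 0.996 × 3.58 = -1.16 V.
But -1.16 V < V_ov = 0.911 V, so the device is actually in triode.
In triode I_D = k_p[V_ov V_SD − ½ V_SD²] and I_D = (V_DD − V_SD)/R_D. Equating: 4.3 V_SD² − 8.827 V_SD + 2.41 = 0, giving V_SD = 0.324 V (the root below V_ov).
I_D = (2.41 − 0.324) / 3.58 = 0.583 mA.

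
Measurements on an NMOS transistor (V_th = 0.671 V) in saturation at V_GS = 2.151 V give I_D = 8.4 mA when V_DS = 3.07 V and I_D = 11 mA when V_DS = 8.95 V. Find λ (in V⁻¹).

With V_GS fixed, I_D ∝ (1 + λ V_DS) in saturation, so I_D2/I_D1 = (1 + λ V_DS2)/(1 + λ V_DS1).
11/8.4 = 1.31 = (1 + 8.95 λ)/(1 + 3.07 λ).
Solving: λ (I_D1 V_DS2 − I_D2 V_DS1) = I_D2 − I_D1, so λ = (11 − 8.4) / (8.4 × 8.95 − 11 × 3.07) = 2.6 / 41.4 = 0.0628 V⁻¹.

λ = 0.0628 V⁻¹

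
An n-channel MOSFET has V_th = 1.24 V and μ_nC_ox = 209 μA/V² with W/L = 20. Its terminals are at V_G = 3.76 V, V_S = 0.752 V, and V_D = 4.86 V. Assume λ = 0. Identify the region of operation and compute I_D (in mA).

Saturation; I_D = 6.53 mA

V_GS = V_G − V_S = 3.76 − 0.752 = 3.01 V; V_DS = V_D − V_S = 4.86 − 0.752 = 4.11 V.
k_n = μ_nC_ox · (W/L) = 4.18 mA/V².
V_ov = V_GS − V_th = 3.01 − 1.24 = 1.77 V.
Since V_DS = 4.11 V ≥ V_ov = 1.77 V, the device is in saturation.
I_D = ½ k_n V_ov² = 0.5 × 4.18 × 1.77² = 6.53 mA.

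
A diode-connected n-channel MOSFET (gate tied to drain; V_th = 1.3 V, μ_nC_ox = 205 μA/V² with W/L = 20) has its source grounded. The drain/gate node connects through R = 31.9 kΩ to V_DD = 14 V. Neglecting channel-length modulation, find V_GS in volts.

V_GS = 1.73 V

With gate tied to drain, V_GS = V_DS ≥ V_GS − V_th, so the device is in saturation.
k_n = μ_nC_ox · (W/L) = 4.1 mA/V².
KCL at the drain: ½ k_n (V_GS − V_th)² = (V_DD − V_GS)/R.
Let x = V_GS − 1.3. Then 65.4 x² + x − 12.7 = 0, giving x = 0.433 V (positive root), so V_GS = 1.73 V.
I_D = (V_DD − V_GS)/R = (14 − 1.73) / 31.9 = 0.385 mA.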